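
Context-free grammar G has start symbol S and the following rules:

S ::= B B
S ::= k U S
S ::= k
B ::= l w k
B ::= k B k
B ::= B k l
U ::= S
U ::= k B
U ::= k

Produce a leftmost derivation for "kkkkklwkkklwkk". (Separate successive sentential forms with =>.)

S => kUS   [S ::= k U S]
kUS => kkS   [U ::= k]
kkS => kkkUS   [S ::= k U S]
kkkUS => kkkSS   [U ::= S]
kkkSS => kkkBBS   [S ::= B B]
kkkBBS => kkkkBkBS   [B ::= k B k]
kkkkBkBS => kkkkkBkkBS   [B ::= k B k]
kkkkkBkkBS => kkkkklwkkkBS   [B ::= l w k]
kkkkklwkkkBS => kkkkklwkkklwkS   [B ::= l w k]
kkkkklwkkklwkS => kkkkklwkkklwkk   [S ::= k]

S=>kUS=>kkS=>kkkUS=>kkkSS=>kkkBBS=>kkkkBkBS=>kkkkkBkkBS=>kkkkklwkkkBS=>kkkkklwkkklwkS=>kkkkklwkkklwkk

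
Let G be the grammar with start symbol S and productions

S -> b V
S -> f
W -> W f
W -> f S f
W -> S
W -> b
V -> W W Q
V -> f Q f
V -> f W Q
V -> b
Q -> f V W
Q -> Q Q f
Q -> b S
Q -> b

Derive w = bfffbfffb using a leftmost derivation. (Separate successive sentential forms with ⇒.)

S ⇒ bV   [S -> b V]
bV ⇒ bWWQ   [V -> W W Q]
bWWQ ⇒ bfSfWQ   [W -> f S f]
bfSfWQ ⇒ bfffWQ   [S -> f]
bfffWQ ⇒ bfffWfQ   [W -> W f]
bfffWfQ ⇒ bfffWffQ   [W -> W f]
bfffWffQ ⇒ bfffWfffQ   [W -> W f]
bfffWfffQ ⇒ bfffbfffQ   [W -> b]
bfffbfffQ ⇒ bfffbfffb   [Q -> b]

S ⇒ bV ⇒ bWWQ ⇒ bfSfWQ ⇒ bfffWQ ⇒ bfffWfQ ⇒ bfffWffQ ⇒ bfffWfffQ ⇒ bfffbfffQ ⇒ bfffbfffb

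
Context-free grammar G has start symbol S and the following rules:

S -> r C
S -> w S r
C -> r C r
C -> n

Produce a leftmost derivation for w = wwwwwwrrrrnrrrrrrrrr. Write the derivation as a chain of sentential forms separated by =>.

S => wSr => wwSrr => wwwSrrr => wwwwSrrrr => wwwwwSrrrrr => wwwwwwSrrrrrr => wwwwwwrCrrrrrr => wwwwwwrrCrrrrrrr => wwwwwwrrrCrrrrrrrr => wwwwwwrrrrCrrrrrrrrr => wwwwwwrrrrnrrrrrrrrr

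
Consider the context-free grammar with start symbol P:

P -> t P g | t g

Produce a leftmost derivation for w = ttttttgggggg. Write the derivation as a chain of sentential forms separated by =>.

P => tPg   [P -> t P g]
tPg => ttPgg   [P -> t P g]
ttPgg => tttPggg   [P -> t P g]
tttPggg => ttttPgggg   [P -> t P g]
ttttPgggg => tttttPggggg   [P -> t P g]
tttttPggggg => ttttttgggggg   [P -> t g]

P=>tPg=>ttPgg=>tttPggg=>ttttPgggg=>tttttPggggg=>ttttttgggggg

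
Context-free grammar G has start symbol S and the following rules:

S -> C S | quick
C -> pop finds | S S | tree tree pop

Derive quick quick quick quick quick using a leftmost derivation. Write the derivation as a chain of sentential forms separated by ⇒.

S ⇒ C S ⇒ S S S ⇒ C S S S ⇒ S S S S S ⇒ quick S S S S ⇒ quick quick S S S ⇒ quick quick quick S S ⇒ quick quick quick quick S ⇒ quick quick quick quick quick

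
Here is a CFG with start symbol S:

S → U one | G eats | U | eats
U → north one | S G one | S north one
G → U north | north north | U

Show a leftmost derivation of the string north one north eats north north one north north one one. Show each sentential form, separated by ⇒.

S ⇒ U one ⇒ S G one one ⇒ U G one one ⇒ S G one G one one ⇒ G eats G one G one one ⇒ U north eats G one G one one ⇒ north one north eats G one G one one ⇒ north one north eats north north one G one one ⇒ north one north eats north north one north north one one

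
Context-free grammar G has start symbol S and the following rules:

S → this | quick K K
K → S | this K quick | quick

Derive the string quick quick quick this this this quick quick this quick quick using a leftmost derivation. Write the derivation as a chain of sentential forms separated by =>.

S => quick K K   [S → quick K K]
quick K K => quick quick K   [K → quick]
quick quick K => quick quick S   [K → S]
quick quick S => quick quick quick K K   [S → quick K K]
quick quick quick K K => quick quick quick this K quick K   [K → this K quick]
quick quick quick this K quick K => quick quick quick this this K quick quick K   [K → this K quick]
quick quick quick this this K quick quick K => quick quick quick this this S quick quick K   [K → S]
quick quick quick this this S quick quick K => quick quick quick this this this quick quick K   [S → this]
quick quick quick this this this quick quick K => quick quick quick this this this quick quick this K quick   [K → this K quick]
quick quick quick this this this quick quick this K quick => quick quick quick this this this quick quick this quick quick   [K → quick]

S => quick K K => quick quick K => quick quick S => quick quick quick K K => quick quick quick this K quick K => quick quick quick this this K quick quick K => quick quick quick this this S quick quick K => quick quick quick this this this quick quick K => quick quick quick this this this quick quick this K quick => quick quick quick this this this quick quick this quick quick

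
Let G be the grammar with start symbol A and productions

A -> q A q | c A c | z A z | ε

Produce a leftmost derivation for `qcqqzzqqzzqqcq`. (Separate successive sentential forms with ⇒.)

A ⇒ qAq ⇒ qcAcq ⇒ qcqAqcq ⇒ qcqqAqqcq ⇒ qcqqzAzqqcq ⇒ qcqqzzAzzqqcq ⇒ qcqqzzqAqzzqqcq ⇒ qcqqzzqqzzqqcq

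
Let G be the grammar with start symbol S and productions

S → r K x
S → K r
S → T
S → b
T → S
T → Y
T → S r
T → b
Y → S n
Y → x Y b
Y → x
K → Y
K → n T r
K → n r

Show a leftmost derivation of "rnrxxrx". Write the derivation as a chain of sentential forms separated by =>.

S => rKx => rnTrx => rnSrx => rnrKxrx => rnrYxrx => rnrxxrx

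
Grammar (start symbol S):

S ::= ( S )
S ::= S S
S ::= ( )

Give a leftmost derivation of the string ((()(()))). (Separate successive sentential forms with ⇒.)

S ⇒ (S) ⇒ ((S)) ⇒ ((SS)) ⇒ ((()S)) ⇒ ((()(S))) ⇒ ((()(())))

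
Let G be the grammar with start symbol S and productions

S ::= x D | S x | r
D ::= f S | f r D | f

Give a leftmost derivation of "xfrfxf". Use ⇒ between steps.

S ⇒ xD ⇒ xfrD ⇒ xfrfS ⇒ xfrfxD ⇒ xfrfxf

S ⇒ xD   [S ::= x D]
xD ⇒ xfrD   [D ::= f r D]
xfrD ⇒ xfrfS   [D ::= f S]
xfrfS ⇒ xfrfxD   [S ::= x D]
xfrfxD ⇒ xfrfxf   [D ::= f]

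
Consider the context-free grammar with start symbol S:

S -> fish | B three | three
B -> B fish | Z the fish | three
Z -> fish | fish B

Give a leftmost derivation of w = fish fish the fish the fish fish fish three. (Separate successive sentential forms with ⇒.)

S ⇒ B three   [S -> B three]
B three ⇒ B fish three   [B -> B fish]
B fish three ⇒ B fish fish three   [B -> B fish]
B fish fish three ⇒ Z the fish fish fish three   [B -> Z the fish]
Z the fish fish fish three ⇒ fish B the fish fish fish three   [Z -> fish B]
fish B the fish fish fish three ⇒ fish Z the fish the fish fish fish three   [B -> Z the fish]
fish Z the fish the fish fish fish three ⇒ fish fish the fish the fish fish fish three   [Z -> fish]

S ⇒ B three ⇒ B fish three ⇒ B fish fish three ⇒ Z the fish fish fish three ⇒ fish B the fish fish fish three ⇒ fish Z the fish the fish fish fish three ⇒ fish fish the fish the fish fish fish three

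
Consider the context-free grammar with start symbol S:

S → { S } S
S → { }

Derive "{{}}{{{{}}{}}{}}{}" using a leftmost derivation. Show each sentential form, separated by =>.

S => {S}S   [S → { S } S]
{S}S => {{}}S   [S → { }]
{{}}S => {{}}{S}S   [S → { S } S]
{{}}{S}S => {{}}{{S}S}S   [S → { S } S]
{{}}{{S}S}S => {{}}{{{S}S}S}S   [S → { S } S]
{{}}{{{S}S}S}S => {{}}{{{{}}S}S}S   [S → { }]
{{}}{{{{}}S}S}S => {{}}{{{{}}{}}S}S   [S → { }]
{{}}{{{{}}{}}S}S => {{}}{{{{}}{}}{}}S   [S → { }]
{{}}{{{{}}{}}{}}S => {{}}{{{{}}{}}{}}{}   [S → { }]

S => {S}S => {{}}S => {{}}{S}S => {{}}{{S}S}S => {{}}{{{S}S}S}S => {{}}{{{{}}S}S}S => {{}}{{{{}}{}}S}S => {{}}{{{{}}{}}{}}S => {{}}{{{{}}{}}{}}{}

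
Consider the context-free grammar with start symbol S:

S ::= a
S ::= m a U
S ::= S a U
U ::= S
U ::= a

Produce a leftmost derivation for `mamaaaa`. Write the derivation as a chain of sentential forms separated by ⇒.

S ⇒ maU ⇒ maS ⇒ maSaU ⇒ mamaUaU ⇒ mamaaaU ⇒ mamaaaa

S ⇒ maU   [S ::= m a U]
maU ⇒ maS   [U ::= S]
maS ⇒ maSaU   [S ::= S a U]
maSaU ⇒ mamaUaU   [S ::= m a U]
mamaUaU ⇒ mamaaaU   [U ::= a]
mamaaaU ⇒ mamaaaa   [U ::= a]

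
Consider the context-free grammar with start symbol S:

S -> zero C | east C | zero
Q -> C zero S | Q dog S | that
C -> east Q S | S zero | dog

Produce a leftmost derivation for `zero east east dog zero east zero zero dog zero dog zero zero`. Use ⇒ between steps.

S ⇒ zero C ⇒ zero S zero ⇒ zero east C zero ⇒ zero east east Q S zero ⇒ zero east east Q dog S S zero ⇒ zero east east C zero S dog S S zero ⇒ zero east east dog zero S dog S S zero ⇒ zero east east dog zero east C dog S S zero ⇒ zero east east dog zero east S zero dog S S zero ⇒ zero east east dog zero east zero zero dog S S zero ⇒ zero east east dog zero east zero zero dog zero C S zero ⇒ zero east east dog zero east zero zero dog zero dog S zero ⇒ zero east east dog zero east zero zero dog zero dog zero zero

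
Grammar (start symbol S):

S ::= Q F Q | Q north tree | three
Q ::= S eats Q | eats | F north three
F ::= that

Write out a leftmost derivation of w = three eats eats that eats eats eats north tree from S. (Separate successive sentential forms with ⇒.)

S ⇒ Q north tree   [S ::= Q north tree]
Q north tree ⇒ S eats Q north tree   [Q ::= S eats Q]
S eats Q north tree ⇒ Q F Q eats Q north tree   [S ::= Q F Q]
Q F Q eats Q north tree ⇒ S eats Q F Q eats Q north tree   [Q ::= S eats Q]
S eats Q F Q eats Q north tree ⇒ three eats Q F Q eats Q north tree   [S ::= three]
three eats Q F Q eats Q north tree ⇒ three eats eats F Q eats Q north tree   [Q ::= eats]
three eats eats F Q eats Q north tree ⇒ three eats eats that Q eats Q north tree   [F ::= that]
three eats eats that Q eats Q north tree ⇒ three eats eats that eats eats Q north tree   [Q ::= eats]
three eats eats that eats eats Q north tree ⇒ three eats eats that eats eats eats north tree   [Q ::= eats]

S ⇒ Q north tree ⇒ S eats Q north tree ⇒ Q F Q eats Q north tree ⇒ S eats Q F Q eats Q north tree ⇒ three eats Q F Q eats Q north tree ⇒ three eats eats F Q eats Q north tree ⇒ three eats eats that Q eats Q north tree ⇒ three eats eats that eats eats Q north tree ⇒ three eats eats that eats eats eats north tree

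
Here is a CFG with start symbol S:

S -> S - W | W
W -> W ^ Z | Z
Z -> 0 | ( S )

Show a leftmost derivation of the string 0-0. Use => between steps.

S => S-W   [S -> S - W]
S-W => W-W   [S -> W]
W-W => Z-W   [W -> Z]
Z-W => 0-W   [Z -> 0]
0-W => 0-Z   [W -> Z]
0-Z => 0-0   [Z -> 0]

S=>S-W=>W-W=>Z-W=>0-W=>0-Z=>0-0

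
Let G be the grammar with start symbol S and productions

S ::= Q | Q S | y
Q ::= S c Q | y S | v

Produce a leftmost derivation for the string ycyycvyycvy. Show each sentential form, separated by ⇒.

S ⇒ QS   [S ::= Q S]
QS ⇒ ScQS   [Q ::= S c Q]
ScQS ⇒ QScQS   [S ::= Q S]
QScQS ⇒ ScQScQS   [Q ::= S c Q]
ScQScQS ⇒ ycQScQS   [S ::= y]
ycQScQS ⇒ ycySScQS   [Q ::= y S]
ycySScQS ⇒ ycyQSScQS   [S ::= Q S]
ycyQSScQS ⇒ ycyScQSScQS   [Q ::= S c Q]
ycyScQSScQS ⇒ ycyycQSScQS   [S ::= y]
ycyycQSScQS ⇒ ycyycvSScQS   [Q ::= v]
ycyycvSScQS ⇒ ycyycvyScQS   [S ::= y]
ycyycvyScQS ⇒ ycyycvyycQS   [S ::= y]
ycyycvyycQS ⇒ ycyycvyycvS   [Q ::= v]
ycyycvyycvS ⇒ ycyycvyycvy   [S ::= y]

S ⇒ QS ⇒ ScQS ⇒ QScQS ⇒ ScQScQS ⇒ ycQScQS ⇒ ycySScQS ⇒ ycyQSScQS ⇒ ycyScQSScQS ⇒ ycyycQSScQS ⇒ ycyycvSScQS ⇒ ycyycvyScQS ⇒ ycyycvyycQS ⇒ ycyycvyycvS ⇒ ycyycvyycvy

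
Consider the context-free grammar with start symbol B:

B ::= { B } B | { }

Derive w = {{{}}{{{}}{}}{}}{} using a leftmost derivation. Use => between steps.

B => {B}B   [B ::= { B } B]
{B}B => {{B}B}B   [B ::= { B } B]
{{B}B}B => {{{}}B}B   [B ::= { }]
{{{}}B}B => {{{}}{B}B}B   [B ::= { B } B]
{{{}}{B}B}B => {{{}}{{B}B}B}B   [B ::= { B } B]
{{{}}{{B}B}B}B => {{{}}{{{}}B}B}B   [B ::= { }]
{{{}}{{{}}B}B}B => {{{}}{{{}}{}}B}B   [B ::= { }]
{{{}}{{{}}{}}B}B => {{{}}{{{}}{}}{}}B   [B ::= { }]
{{{}}{{{}}{}}{}}B => {{{}}{{{}}{}}{}}{}   [B ::= { }]

B => {B}B => {{B}B}B => {{{}}B}B => {{{}}{B}B}B => {{{}}{{B}B}B}B => {{{}}{{{}}B}B}B => {{{}}{{{}}{}}B}B => {{{}}{{{}}{}}{}}B => {{{}}{{{}}{}}{}}{}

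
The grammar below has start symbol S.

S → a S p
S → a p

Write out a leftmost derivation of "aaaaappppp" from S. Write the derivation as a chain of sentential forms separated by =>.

S => aSp   [S → a S p]
aSp => aaSpp   [S → a S p]
aaSpp => aaaSppp   [S → a S p]
aaaSppp => aaaaSpppp   [S → a S p]
aaaaSpppp => aaaaappppp   [S → a p]

S => aSp => aaSpp => aaaSppp => aaaaSpppp => aaaaappppp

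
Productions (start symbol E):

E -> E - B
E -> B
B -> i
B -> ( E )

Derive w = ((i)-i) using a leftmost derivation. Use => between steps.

E=>B=>(E)=>(E-B)=>(B-B)=>((E)-B)=>((B)-B)=>((i)-B)=>((i)-i)

E => B   [E -> B]
B => (E)   [B -> ( E )]
(E) => (E-B)   [E -> E - B]
(E-B) => (B-B)   [E -> B]
(B-B) => ((E)-B)   [B -> ( E )]
((E)-B) => ((B)-B)   [E -> B]
((B)-B) => ((i)-B)   [B -> i]
((i)-B) => ((i)-i)   [B -> i]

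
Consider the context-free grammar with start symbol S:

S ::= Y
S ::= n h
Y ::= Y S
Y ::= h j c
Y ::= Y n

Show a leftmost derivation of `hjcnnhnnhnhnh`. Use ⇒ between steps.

S ⇒ Y ⇒ YS ⇒ YSS ⇒ YSSS ⇒ YnSSS ⇒ YSnSSS ⇒ YnSnSSS ⇒ hjcnSnSSS ⇒ hjcnnhnSSS ⇒ hjcnnhnnhSS ⇒ hjcnnhnnhnhS ⇒ hjcnnhnnhnhnh

S ⇒ Y   [S ::= Y]
Y ⇒ YS   [Y ::= Y S]
YS ⇒ YSS   [Y ::= Y S]
YSS ⇒ YSSS   [Y ::= Y S]
YSSS ⇒ YnSSS   [Y ::= Y n]
YnSSS ⇒ YSnSSS   [Y ::= Y S]
YSnSSS ⇒ YnSnSSS   [Y ::= Y n]
YnSnSSS ⇒ hjcnSnSSS   [Y ::= h j c]
hjcnSnSSS ⇒ hjcnnhnSSS   [S ::= n h]
hjcnnhnSSS ⇒ hjcnnhnnhSS   [S ::= n h]
hjcnnhnnhSS ⇒ hjcnnhnnhnhS   [S ::= n h]
hjcnnhnnhnhS ⇒ hjcnnhnnhnhnh   [S ::= n h]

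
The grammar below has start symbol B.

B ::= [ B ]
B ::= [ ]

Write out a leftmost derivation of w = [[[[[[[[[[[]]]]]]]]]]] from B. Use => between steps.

B => [B] => [[B]] => [[[B]]] => [[[[B]]]] => [[[[[B]]]]] => [[[[[[B]]]]]] => [[[[[[[B]]]]]]] => [[[[[[[[B]]]]]]]] => [[[[[[[[[B]]]]]]]]] => [[[[[[[[[[B]]]]]]]]]] => [[[[[[[[[[[]]]]]]]]]]]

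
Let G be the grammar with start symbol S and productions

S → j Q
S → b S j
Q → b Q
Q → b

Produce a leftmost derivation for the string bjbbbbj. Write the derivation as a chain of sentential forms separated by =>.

S => bSj => bjQj => bjbQj => bjbbQj => bjbbbQj => bjbbbbj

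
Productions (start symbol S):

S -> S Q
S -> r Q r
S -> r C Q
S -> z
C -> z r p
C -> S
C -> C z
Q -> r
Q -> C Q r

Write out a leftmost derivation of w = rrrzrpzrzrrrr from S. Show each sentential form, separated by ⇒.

S⇒rQr⇒rCQrr⇒rSQrr⇒rrCQQrr⇒rrCzQQrr⇒rrSzQQrr⇒rrrCQzQQrr⇒rrrCzQzQQrr⇒rrrzrpzQzQQrr⇒rrrzrpzrzQQrr⇒rrrzrpzrzrQrr⇒rrrzrpzrzrrrr

S ⇒ rQr   [S -> r Q r]
rQr ⇒ rCQrr   [Q -> C Q r]
rCQrr ⇒ rSQrr   [C -> S]
rSQrr ⇒ rrCQQrr   [S -> r C Q]
rrCQQrr ⇒ rrCzQQrr   [C -> C z]
rrCzQQrr ⇒ rrSzQQrr   [C -> S]
rrSzQQrr ⇒ rrrCQzQQrr   [S -> r C Q]
rrrCQzQQrr ⇒ rrrCzQzQQrr   [C -> C z]
rrrCzQzQQrr ⇒ rrrzrpzQzQQrr   [C -> z r p]
rrrzrpzQzQQrr ⇒ rrrzrpzrzQQrr   [Q -> r]
rrrzrpzrzQQrr ⇒ rrrzrpzrzrQrr   [Q -> r]
rrrzrpzrzrQrr ⇒ rrrzrpzrzrrrr   [Q -> r]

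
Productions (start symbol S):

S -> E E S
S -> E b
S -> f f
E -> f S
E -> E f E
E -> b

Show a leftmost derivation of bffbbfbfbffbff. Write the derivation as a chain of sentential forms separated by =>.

S => EES => EfEES => bfEES => bffSES => bffEESES => bffbESES => bffbEfESES => bffbEfEfESES => bffbbfEfESES => bffbbfbfESES => bffbbfbfbSES => bffbbfbfbffES => bffbbfbfbffbS => bffbbfbfbffbff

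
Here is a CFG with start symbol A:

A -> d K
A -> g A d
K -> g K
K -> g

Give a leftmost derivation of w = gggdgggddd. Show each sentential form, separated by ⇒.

A ⇒ gAd   [A -> g A d]
gAd ⇒ ggAdd   [A -> g A d]
ggAdd ⇒ gggAddd   [A -> g A d]
gggAddd ⇒ gggdKddd   [A -> d K]
gggdKddd ⇒ gggdgKddd   [K -> g K]
gggdgKddd ⇒ gggdggKddd   [K -> g K]
gggdggKddd ⇒ gggdgggddd   [K -> g]

A ⇒ gAd ⇒ ggAdd ⇒ gggAddd ⇒ gggdKddd ⇒ gggdgKddd ⇒ gggdggKddd ⇒ gggdgggddd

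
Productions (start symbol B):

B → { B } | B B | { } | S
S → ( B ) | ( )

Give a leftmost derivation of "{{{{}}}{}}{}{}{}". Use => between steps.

B => BB => BBB => BBBB => {B}BBB => {BB}BBB => {{B}B}BBB => {{{B}}B}BBB => {{{{}}}B}BBB => {{{{}}}{}}BBB => {{{{}}}{}}{}BB => {{{{}}}{}}{}{}B => {{{{}}}{}}{}{}{}

B => BB   [B → B B]
BB => BBB   [B → B B]
BBB => BBBB   [B → B B]
BBBB => {B}BBB   [B → { B }]
{B}BBB => {BB}BBB   [B → B B]
{BB}BBB => {{B}B}BBB   [B → { B }]
{{B}B}BBB => {{{B}}B}BBB   [B → { B }]
{{{B}}B}BBB => {{{{}}}B}BBB   [B → { }]
{{{{}}}B}BBB => {{{{}}}{}}BBB   [B → { }]
{{{{}}}{}}BBB => {{{{}}}{}}{}BB   [B → { }]
{{{{}}}{}}{}BB => {{{{}}}{}}{}{}B   [B → { }]
{{{{}}}{}}{}{}B => {{{{}}}{}}{}{}{}   [B → { }]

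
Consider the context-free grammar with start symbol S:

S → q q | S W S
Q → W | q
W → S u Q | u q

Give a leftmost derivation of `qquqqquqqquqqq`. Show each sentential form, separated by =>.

S=>SWS=>SWSWS=>SWSWSWS=>qqWSWSWS=>qquqSWSWS=>qquqqqWSWS=>qquqqquqSWS=>qquqqquqqqWS=>qquqqquqqquqS=>qquqqquqqquqqq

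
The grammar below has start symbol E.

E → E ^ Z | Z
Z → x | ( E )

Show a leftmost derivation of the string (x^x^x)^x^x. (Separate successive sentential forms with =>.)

E => E^Z => E^Z^Z => Z^Z^Z => (E)^Z^Z => (E^Z)^Z^Z => (E^Z^Z)^Z^Z => (Z^Z^Z)^Z^Z => (x^Z^Z)^Z^Z => (x^x^Z)^Z^Z => (x^x^x)^Z^Z => (x^x^x)^x^Z => (x^x^x)^x^x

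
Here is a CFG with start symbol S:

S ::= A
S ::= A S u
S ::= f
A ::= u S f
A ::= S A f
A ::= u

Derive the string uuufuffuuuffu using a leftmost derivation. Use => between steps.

S => ASu   [S ::= A S u]
ASu => SAfSu   [A ::= S A f]
SAfSu => ASuAfSu   [S ::= A S u]
ASuAfSu => uSuAfSu   [A ::= u]
uSuAfSu => uASuuAfSu   [S ::= A S u]
uASuuAfSu => uuSfSuuAfSu   [A ::= u S f]
uuSfSuuAfSu => uuASufSuuAfSu   [S ::= A S u]
uuASufSuuAfSu => uuuSufSuuAfSu   [A ::= u]
uuuSufSuuAfSu => uuufufSuuAfSu   [S ::= f]
uuufufSuuAfSu => uuufuffuuAfSu   [S ::= f]
uuufuffuuAfSu => uuufuffuuufSu   [A ::= u]
uuufuffuuufSu => uuufuffuuuffu   [S ::= f]

S=>ASu=>SAfSu=>ASuAfSu=>uSuAfSu=>uASuuAfSu=>uuSfSuuAfSu=>uuASufSuuAfSu=>uuuSufSuuAfSu=>uuufufSuuAfSu=>uuufuffuuAfSu=>uuufuffuuufSu=>uuufuffuuuffu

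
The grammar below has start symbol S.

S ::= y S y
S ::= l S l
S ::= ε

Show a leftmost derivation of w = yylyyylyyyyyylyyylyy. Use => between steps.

S => ySy   [S ::= y S y]
ySy => yySyy   [S ::= y S y]
yySyy => yylSlyy   [S ::= l S l]
yylSlyy => yylySylyy   [S ::= y S y]
yylySylyy => yylyySyylyy   [S ::= y S y]
yylyySyylyy => yylyyySyyylyy   [S ::= y S y]
yylyyySyyylyy => yylyyylSlyyylyy   [S ::= l S l]
yylyyylSlyyylyy => yylyyylySylyyylyy   [S ::= y S y]
yylyyylySylyyylyy => yylyyylyySyylyyylyy   [S ::= y S y]
yylyyylyySyylyyylyy => yylyyylyyySyyylyyylyy   [S ::= y S y]
yylyyylyyySyyylyyylyy => yylyyylyyyyyylyyylyy   [S ::= ε]

S=>ySy=>yySyy=>yylSlyy=>yylySylyy=>yylyySyylyy=>yylyyySyyylyy=>yylyyylSlyyylyy=>yylyyylySylyyylyy=>yylyyylyySyylyyylyy=>yylyyylyyySyyylyyylyy=>yylyyylyyyyyylyyylyy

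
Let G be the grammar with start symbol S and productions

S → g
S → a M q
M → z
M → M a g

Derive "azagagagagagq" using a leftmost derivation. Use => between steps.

S=>aMq=>aMagq=>aMagagq=>aMagagagq=>aMagagagagq=>aMagagagagagq=>azagagagagagq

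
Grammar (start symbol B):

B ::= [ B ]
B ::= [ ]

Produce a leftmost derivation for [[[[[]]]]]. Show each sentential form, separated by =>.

B => [B]   [B ::= [ B ]]
[B] => [[B]]   [B ::= [ B ]]
[[B]] => [[[B]]]   [B ::= [ B ]]
[[[B]]] => [[[[B]]]]   [B ::= [ B ]]
[[[[B]]]] => [[[[[]]]]]   [B ::= [ ]]

B=>[B]=>[[B]]=>[[[B]]]=>[[[[B]]]]=>[[[[[]]]]]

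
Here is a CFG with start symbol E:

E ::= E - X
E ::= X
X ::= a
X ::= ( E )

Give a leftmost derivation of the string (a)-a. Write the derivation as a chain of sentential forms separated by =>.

E => E-X   [E ::= E - X]
E-X => X-X   [E ::= X]
X-X => (E)-X   [X ::= ( E )]
(E)-X => (X)-X   [E ::= X]
(X)-X => (a)-X   [X ::= a]
(a)-X => (a)-a   [X ::= a]

E=>E-X=>X-X=>(E)-X=>(X)-X=>(a)-X=>(a)-a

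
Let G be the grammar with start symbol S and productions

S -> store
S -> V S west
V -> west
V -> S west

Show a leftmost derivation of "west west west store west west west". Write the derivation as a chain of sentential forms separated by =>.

S => V S west   [S -> V S west]
V S west => west S west   [V -> west]
west S west => west V S west west   [S -> V S west]
west V S west west => west west S west west   [V -> west]
west west S west west => west west V S west west west   [S -> V S west]
west west V S west west west => west west west S west west west   [V -> west]
west west west S west west west => west west west store west west west   [S -> store]

S => V S west => west S west => west V S west west => west west S west west => west west V S west west west => west west west S west west west => west west west store west west west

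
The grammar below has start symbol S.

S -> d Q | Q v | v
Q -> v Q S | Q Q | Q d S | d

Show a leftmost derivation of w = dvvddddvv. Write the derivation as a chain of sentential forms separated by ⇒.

S ⇒ dQ ⇒ dvQS ⇒ dvvQSS ⇒ dvvQdSSS ⇒ dvvddSSS ⇒ dvvdddQSS ⇒ dvvddddSS ⇒ dvvddddvS ⇒ dvvddddvv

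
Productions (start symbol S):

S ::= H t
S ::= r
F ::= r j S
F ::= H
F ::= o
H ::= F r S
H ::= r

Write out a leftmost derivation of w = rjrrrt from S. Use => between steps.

S=>Ht=>FrSt=>rjSrSt=>rjrrSt=>rjrrrt

S => Ht   [S ::= H t]
Ht => FrSt   [H ::= F r S]
FrSt => rjSrSt   [F ::= r j S]
rjSrSt => rjrrSt   [S ::= r]
rjrrSt => rjrrrt   [S ::= r]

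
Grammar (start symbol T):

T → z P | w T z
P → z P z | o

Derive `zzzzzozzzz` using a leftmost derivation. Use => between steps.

T=>zP=>zzPz=>zzzPzz=>zzzzPzzz=>zzzzzPzzzz=>zzzzzozzzz

T => zP   [T → z P]
zP => zzPz   [P → z P z]
zzPz => zzzPzz   [P → z P z]
zzzPzz => zzzzPzzz   [P → z P z]
zzzzPzzz => zzzzzPzzzz   [P → z P z]
zzzzzPzzzz => zzzzzozzzz   [P → o]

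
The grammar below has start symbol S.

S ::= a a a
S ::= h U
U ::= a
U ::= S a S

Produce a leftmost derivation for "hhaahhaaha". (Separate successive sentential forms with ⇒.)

S ⇒ hU   [S ::= h U]
hU ⇒ hSaS   [U ::= S a S]
hSaS ⇒ hhUaS   [S ::= h U]
hhUaS ⇒ hhaaS   [U ::= a]
hhaaS ⇒ hhaahU   [S ::= h U]
hhaahU ⇒ hhaahSaS   [U ::= S a S]
hhaahSaS ⇒ hhaahhUaS   [S ::= h U]
hhaahhUaS ⇒ hhaahhaaS   [U ::= a]
hhaahhaaS ⇒ hhaahhaahU   [S ::= h U]
hhaahhaahU ⇒ hhaahhaaha   [U ::= a]

S ⇒ hU ⇒ hSaS ⇒ hhUaS ⇒ hhaaS ⇒ hhaahU ⇒ hhaahSaS ⇒ hhaahhUaS ⇒ hhaahhaaS ⇒ hhaahhaahU ⇒ hhaahhaaha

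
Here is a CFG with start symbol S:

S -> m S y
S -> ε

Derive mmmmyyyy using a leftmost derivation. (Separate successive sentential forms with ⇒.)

S⇒mSy⇒mmSyy⇒mmmSyyy⇒mmmmSyyyy⇒mmmmyyyy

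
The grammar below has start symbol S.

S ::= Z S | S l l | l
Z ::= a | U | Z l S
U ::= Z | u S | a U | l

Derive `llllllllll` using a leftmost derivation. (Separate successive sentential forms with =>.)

S => Sll => Sllll => ZSllll => ZlSSllll => ZlSlSSllll => UlSlSSllll => llSlSSllll => llllSSllll => lllllSllll => llllllllll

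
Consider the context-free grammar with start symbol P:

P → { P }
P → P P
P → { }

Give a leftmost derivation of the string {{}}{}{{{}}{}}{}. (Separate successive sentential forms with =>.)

P => PP => PPP => {P}PP => {{}}PP => {{}}{}P => {{}}{}PP => {{}}{}{P}P => {{}}{}{PP}P => {{}}{}{{P}P}P => {{}}{}{{{}}P}P => {{}}{}{{{}}{}}P => {{}}{}{{{}}{}}{}

P => PP   [P → P P]
PP => PPP   [P → P P]
PPP => {P}PP   [P → { P }]
{P}PP => {{}}PP   [P → { }]
{{}}PP => {{}}{}P   [P → { }]
{{}}{}P => {{}}{}PP   [P → P P]
{{}}{}PP => {{}}{}{P}P   [P → { P }]
{{}}{}{P}P => {{}}{}{PP}P   [P → P P]
{{}}{}{PP}P => {{}}{}{{P}P}P   [P → { P }]
{{}}{}{{P}P}P => {{}}{}{{{}}P}P   [P → { }]
{{}}{}{{{}}P}P => {{}}{}{{{}}{}}P   [P → { }]
{{}}{}{{{}}{}}P => {{}}{}{{{}}{}}{}   [P → { }]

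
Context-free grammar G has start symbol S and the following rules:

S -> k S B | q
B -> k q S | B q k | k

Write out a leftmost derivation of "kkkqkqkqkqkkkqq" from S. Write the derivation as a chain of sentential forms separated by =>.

S => kSB => kkSBB => kkkSBBB => kkkqBBB => kkkqBqkBB => kkkqkqSqkBB => kkkqkqkSBqkBB => kkkqkqkqBqkBB => kkkqkqkqkqkBB => kkkqkqkqkqkkB => kkkqkqkqkqkkkqS => kkkqkqkqkqkkkqq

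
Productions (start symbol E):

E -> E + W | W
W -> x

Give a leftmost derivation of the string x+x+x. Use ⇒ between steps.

E ⇒ E+W   [E -> E + W]
E+W ⇒ E+W+W   [E -> E + W]
E+W+W ⇒ W+W+W   [E -> W]
W+W+W ⇒ x+W+W   [W -> x]
x+W+W ⇒ x+x+W   [W -> x]
x+x+W ⇒ x+x+x   [W -> x]

E ⇒ E+W ⇒ E+W+W ⇒ W+W+W ⇒ x+W+W ⇒ x+x+W ⇒ x+x+x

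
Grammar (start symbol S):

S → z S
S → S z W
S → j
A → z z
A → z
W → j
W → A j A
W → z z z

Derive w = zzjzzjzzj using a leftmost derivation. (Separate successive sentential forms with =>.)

S => SzW => zSzW => zSzWzW => zzSzWzW => zzjzWzW => zzjzAjAzW => zzjzzjAzW => zzjzzjzzW => zzjzzjzzj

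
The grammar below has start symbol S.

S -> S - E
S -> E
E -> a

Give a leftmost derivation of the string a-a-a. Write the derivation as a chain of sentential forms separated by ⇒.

S ⇒ S-E ⇒ S-E-E ⇒ E-E-E ⇒ a-E-E ⇒ a-a-E ⇒ a-a-a

S ⇒ S-E   [S -> S - E]
S-E ⇒ S-E-E   [S -> S - E]
S-E-E ⇒ E-E-E   [S -> E]
E-E-E ⇒ a-E-E   [E -> a]
a-E-E ⇒ a-a-E   [E -> a]
a-a-E ⇒ a-a-a   [E -> a]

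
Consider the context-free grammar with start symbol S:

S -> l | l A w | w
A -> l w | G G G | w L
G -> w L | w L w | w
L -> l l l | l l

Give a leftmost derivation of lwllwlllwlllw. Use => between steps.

S => lAw => lGGGw => lwLGGw => lwllGGw => lwllwLGw => lwllwlllGw => lwllwlllwLw => lwllwlllwlllw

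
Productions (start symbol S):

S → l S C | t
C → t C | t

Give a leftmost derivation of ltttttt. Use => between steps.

S => lSC => ltC => lttC => ltttC => lttttC => ltttttC => ltttttt

S => lSC   [S → l S C]
lSC => ltC   [S → t]
ltC => lttC   [C → t C]
lttC => ltttC   [C → t C]
ltttC => lttttC   [C → t C]
lttttC => ltttttC   [C → t C]
ltttttC => ltttttt   [C → t]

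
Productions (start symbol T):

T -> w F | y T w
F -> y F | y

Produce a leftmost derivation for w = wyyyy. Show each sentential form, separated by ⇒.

T ⇒ wF ⇒ wyF ⇒ wyyF ⇒ wyyyF ⇒ wyyyy

T ⇒ wF   [T -> w F]
wF ⇒ wyF   [F -> y F]
wyF ⇒ wyyF   [F -> y F]
wyyF ⇒ wyyyF   [F -> y F]
wyyyF ⇒ wyyyy   [F -> y]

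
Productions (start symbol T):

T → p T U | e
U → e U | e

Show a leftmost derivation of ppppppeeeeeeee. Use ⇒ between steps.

T ⇒ pTU ⇒ ppTUU ⇒ pppTUUU ⇒ ppppTUUUU ⇒ pppppTUUUUU ⇒ ppppppTUUUUUU ⇒ ppppppeUUUUUU ⇒ ppppppeeUUUUU ⇒ ppppppeeeUUUUU ⇒ ppppppeeeeUUUU ⇒ ppppppeeeeeUUU ⇒ ppppppeeeeeeUU ⇒ ppppppeeeeeeeU ⇒ ppppppeeeeeeee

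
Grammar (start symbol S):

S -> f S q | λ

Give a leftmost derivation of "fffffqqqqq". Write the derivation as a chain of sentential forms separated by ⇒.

S ⇒ fSq   [S -> f S q]
fSq ⇒ ffSqq   [S -> f S q]
ffSqq ⇒ fffSqqq   [S -> f S q]
fffSqqq ⇒ ffffSqqqq   [S -> f S q]
ffffSqqqq ⇒ fffffSqqqqq   [S -> f S q]
fffffSqqqqq ⇒ fffffqqqqq   [S -> λ]

S⇒fSq⇒ffSqq⇒fffSqqq⇒ffffSqqqq⇒fffffSqqqqq⇒fffffqqqqq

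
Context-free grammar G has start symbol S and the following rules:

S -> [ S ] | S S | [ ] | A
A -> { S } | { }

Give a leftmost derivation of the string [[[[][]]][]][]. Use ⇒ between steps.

S ⇒ SS ⇒ [S]S ⇒ [SS]S ⇒ [[S]S]S ⇒ [[[S]]S]S ⇒ [[[SS]]S]S ⇒ [[[[]S]]S]S ⇒ [[[[][]]]S]S ⇒ [[[[][]]][]]S ⇒ [[[[][]]][]][]

S ⇒ SS   [S -> S S]
SS ⇒ [S]S   [S -> [ S ]]
[S]S ⇒ [SS]S   [S -> S S]
[SS]S ⇒ [[S]S]S   [S -> [ S ]]
[[S]S]S ⇒ [[[S]]S]S   [S -> [ S ]]
[[[S]]S]S ⇒ [[[SS]]S]S   [S -> S S]
[[[SS]]S]S ⇒ [[[[]S]]S]S   [S -> [ ]]
[[[[]S]]S]S ⇒ [[[[][]]]S]S   [S -> [ ]]
[[[[][]]]S]S ⇒ [[[[][]]][]]S   [S -> [ ]]
[[[[][]]][]]S ⇒ [[[[][]]][]][]   [S -> [ ]]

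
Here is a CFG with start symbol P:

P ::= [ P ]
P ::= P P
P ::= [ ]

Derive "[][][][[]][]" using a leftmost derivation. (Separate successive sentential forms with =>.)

P=>PP=>PPP=>[]PP=>[][]P=>[][]PP=>[][]PPP=>[][][]PP=>[][][][P]P=>[][][][[]]P=>[][][][[]][]

P => PP   [P ::= P P]
PP => PPP   [P ::= P P]
PPP => []PP   [P ::= [ ]]
[]PP => [][]P   [P ::= [ ]]
[][]P => [][]PP   [P ::= P P]
[][]PP => [][]PPP   [P ::= P P]
[][]PPP => [][][]PP   [P ::= [ ]]
[][][]PP => [][][][P]P   [P ::= [ P ]]
[][][][P]P => [][][][[]]P   [P ::= [ ]]
[][][][[]]P => [][][][[]][]   [P ::= [ ]]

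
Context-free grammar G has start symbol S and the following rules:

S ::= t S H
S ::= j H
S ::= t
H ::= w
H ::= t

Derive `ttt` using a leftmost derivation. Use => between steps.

S => tSH => ttH => ttt

S => tSH   [S ::= t S H]
tSH => ttH   [S ::= t]
ttH => ttt   [H ::= t]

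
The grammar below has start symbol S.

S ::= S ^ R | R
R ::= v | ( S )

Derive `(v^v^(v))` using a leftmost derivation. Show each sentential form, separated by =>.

S=>R=>(S)=>(S^R)=>(S^R^R)=>(R^R^R)=>(v^R^R)=>(v^v^R)=>(v^v^(S))=>(v^v^(R))=>(v^v^(v))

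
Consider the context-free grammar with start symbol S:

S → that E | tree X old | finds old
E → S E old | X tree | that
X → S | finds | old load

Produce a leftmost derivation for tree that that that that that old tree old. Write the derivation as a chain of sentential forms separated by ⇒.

S ⇒ tree X old ⇒ tree S old ⇒ tree that E old ⇒ tree that X tree old ⇒ tree that S tree old ⇒ tree that that E tree old ⇒ tree that that S E old tree old ⇒ tree that that that E E old tree old ⇒ tree that that that that E old tree old ⇒ tree that that that that that old tree old

S ⇒ tree X old   [S → tree X old]
tree X old ⇒ tree S old   [X → S]
tree S old ⇒ tree that E old   [S → that E]
tree that E old ⇒ tree that X tree old   [E → X tree]
tree that X tree old ⇒ tree that S tree old   [X → S]
tree that S tree old ⇒ tree that that E tree old   [S → that E]
tree that that E tree old ⇒ tree that that S E old tree old   [E → S E old]
tree that that S E old tree old ⇒ tree that that that E E old tree old   [S → that E]
tree that that that E E old tree old ⇒ tree that that that that E old tree old   [E → that]
tree that that that that E old tree old ⇒ tree that that that that that old tree old   [E → that]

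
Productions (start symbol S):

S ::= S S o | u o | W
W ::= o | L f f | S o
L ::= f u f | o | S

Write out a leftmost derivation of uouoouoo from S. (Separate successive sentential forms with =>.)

S => SSo => SSoSo => uoSoSo => uouooSo => uouoouoo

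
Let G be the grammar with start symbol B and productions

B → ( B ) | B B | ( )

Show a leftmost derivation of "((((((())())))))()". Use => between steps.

B=>BB=>(B)B=>((B))B=>(((B)))B=>((((B))))B=>(((((B)))))B=>(((((BB)))))B=>((((((B)B)))))B=>((((((())B)))))B=>((((((())())))))B=>((((((())())))))()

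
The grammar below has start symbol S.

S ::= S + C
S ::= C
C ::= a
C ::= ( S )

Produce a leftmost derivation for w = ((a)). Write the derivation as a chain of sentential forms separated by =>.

S => C   [S ::= C]
C => (S)   [C ::= ( S )]
(S) => (C)   [S ::= C]
(C) => ((S))   [C ::= ( S )]
((S)) => ((C))   [S ::= C]
((C)) => ((a))   [C ::= a]

S=>C=>(S)=>(C)=>((S))=>((C))=>((a))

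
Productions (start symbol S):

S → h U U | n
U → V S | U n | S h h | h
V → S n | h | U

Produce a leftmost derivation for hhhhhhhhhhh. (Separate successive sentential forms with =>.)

S => hUU   [S → h U U]
hUU => hShhU   [U → S h h]
hShhU => hhUUhhU   [S → h U U]
hhUUhhU => hhShhUhhU   [U → S h h]
hhShhUhhU => hhhUUhhUhhU   [S → h U U]
hhhUUhhUhhU => hhhhUhhUhhU   [U → h]
hhhhUhhUhhU => hhhhhhhUhhU   [U → h]
hhhhhhhUhhU => hhhhhhhhhhU   [U → h]
hhhhhhhhhhU => hhhhhhhhhhh   [U → h]

S=>hUU=>hShhU=>hhUUhhU=>hhShhUhhU=>hhhUUhhUhhU=>hhhhUhhUhhU=>hhhhhhhUhhU=>hhhhhhhhhhU=>hhhhhhhhhhh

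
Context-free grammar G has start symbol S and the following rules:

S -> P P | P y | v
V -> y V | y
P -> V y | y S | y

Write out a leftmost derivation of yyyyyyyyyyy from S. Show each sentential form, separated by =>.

S => PP => ySP => yPPP => yyPP => yyySP => yyyPyP => yyyVyyP => yyyyVyyP => yyyyyVyyP => yyyyyyyyP => yyyyyyyyyS => yyyyyyyyyPP => yyyyyyyyyyP => yyyyyyyyyyy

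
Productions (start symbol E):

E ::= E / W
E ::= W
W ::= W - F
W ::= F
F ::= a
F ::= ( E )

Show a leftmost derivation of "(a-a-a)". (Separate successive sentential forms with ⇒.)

E⇒W⇒F⇒(E)⇒(W)⇒(W-F)⇒(W-F-F)⇒(F-F-F)⇒(a-F-F)⇒(a-a-F)⇒(a-a-a)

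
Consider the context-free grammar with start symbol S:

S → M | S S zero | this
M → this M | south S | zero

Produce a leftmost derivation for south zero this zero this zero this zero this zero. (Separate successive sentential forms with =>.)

S => S S zero   [S → S S zero]
S S zero => S S zero S zero   [S → S S zero]
S S zero S zero => S S zero S zero S zero   [S → S S zero]
S S zero S zero S zero => M S zero S zero S zero   [S → M]
M S zero S zero S zero => south S S zero S zero S zero   [M → south S]
south S S zero S zero S zero => south S S zero S zero S zero S zero   [S → S S zero]
south S S zero S zero S zero S zero => south M S zero S zero S zero S zero   [S → M]
south M S zero S zero S zero S zero => south zero S zero S zero S zero S zero   [M → zero]
south zero S zero S zero S zero S zero => south zero this zero S zero S zero S zero   [S → this]
south zero this zero S zero S zero S zero => south zero this zero this zero S zero S zero   [S → this]
south zero this zero this zero S zero S zero => south zero this zero this zero this zero S zero   [S → this]
south zero this zero this zero this zero S zero => south zero this zero this zero this zero this zero   [S → this]

S => S S zero => S S zero S zero => S S zero S zero S zero => M S zero S zero S zero => south S S zero S zero S zero => south S S zero S zero S zero S zero => south M S zero S zero S zero S zero => south zero S zero S zero S zero S zero => south zero this zero S zero S zero S zero => south zero this zero this zero S zero S zero => south zero this zero this zero this zero S zero => south zero this zero this zero this zero this zero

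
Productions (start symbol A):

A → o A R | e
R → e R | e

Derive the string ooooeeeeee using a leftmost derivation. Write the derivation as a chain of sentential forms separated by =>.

A => oAR   [A → o A R]
oAR => ooARR   [A → o A R]
ooARR => oooARRR   [A → o A R]
oooARRR => ooooARRRR   [A → o A R]
ooooARRRR => ooooeRRRR   [A → e]
ooooeRRRR => ooooeeRRRR   [R → e R]
ooooeeRRRR => ooooeeeRRR   [R → e]
ooooeeeRRR => ooooeeeeRR   [R → e]
ooooeeeeRR => ooooeeeeeR   [R → e]
ooooeeeeeR => ooooeeeeee   [R → e]

A=>oAR=>ooARR=>oooARRR=>ooooARRRR=>ooooeRRRR=>ooooeeRRRR=>ooooeeeRRR=>ooooeeeeRR=>ooooeeeeeR=>ooooeeeeee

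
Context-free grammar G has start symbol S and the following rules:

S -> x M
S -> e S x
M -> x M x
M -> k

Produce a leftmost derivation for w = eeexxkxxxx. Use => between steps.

S=>eSx=>eeSxx=>eeeSxxx=>eeexMxxx=>eeexxMxxxx=>eeexxkxxxx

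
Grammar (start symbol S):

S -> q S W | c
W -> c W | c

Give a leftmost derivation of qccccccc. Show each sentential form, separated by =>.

S => qSW => qcW => qccW => qcccW => qccccW => qcccccW => qccccccW => qccccccc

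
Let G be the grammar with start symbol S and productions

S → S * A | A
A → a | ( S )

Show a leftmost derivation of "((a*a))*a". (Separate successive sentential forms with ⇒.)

S ⇒ S*A ⇒ A*A ⇒ (S)*A ⇒ (A)*A ⇒ ((S))*A ⇒ ((S*A))*A ⇒ ((A*A))*A ⇒ ((a*A))*A ⇒ ((a*a))*A ⇒ ((a*a))*a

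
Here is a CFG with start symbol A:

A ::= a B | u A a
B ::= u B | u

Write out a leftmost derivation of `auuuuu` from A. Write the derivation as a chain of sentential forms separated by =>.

A => aB => auB => auuB => auuuB => auuuuB => auuuuu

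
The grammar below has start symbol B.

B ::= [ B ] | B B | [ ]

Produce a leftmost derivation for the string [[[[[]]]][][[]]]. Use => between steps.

B => [B]   [B ::= [ B ]]
[B] => [BB]   [B ::= B B]
[BB] => [BBB]   [B ::= B B]
[BBB] => [[B]BB]   [B ::= [ B ]]
[[B]BB] => [[[B]]BB]   [B ::= [ B ]]
[[[B]]BB] => [[[[B]]]BB]   [B ::= [ B ]]
[[[[B]]]BB] => [[[[[]]]]BB]   [B ::= [ ]]
[[[[[]]]]BB] => [[[[[]]]][]B]   [B ::= [ ]]
[[[[[]]]][]B] => [[[[[]]]][][B]]   [B ::= [ B ]]
[[[[[]]]][][B]] => [[[[[]]]][][[]]]   [B ::= [ ]]

B=>[B]=>[BB]=>[BBB]=>[[B]BB]=>[[[B]]BB]=>[[[[B]]]BB]=>[[[[[]]]]BB]=>[[[[[]]]][]B]=>[[[[[]]]][][B]]=>[[[[[]]]][][[]]]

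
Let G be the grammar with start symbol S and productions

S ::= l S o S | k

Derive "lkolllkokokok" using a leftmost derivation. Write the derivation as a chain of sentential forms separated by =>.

S=>lSoS=>lkoS=>lkolSoS=>lkollSoSoS=>lkolllSoSoSoS=>lkolllkoSoSoS=>lkolllkokoSoS=>lkolllkokokoS=>lkolllkokokok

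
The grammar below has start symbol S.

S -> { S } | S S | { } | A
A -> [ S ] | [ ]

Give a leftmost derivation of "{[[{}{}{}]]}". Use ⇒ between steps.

S ⇒ {S}   [S -> { S }]
{S} ⇒ {A}   [S -> A]
{A} ⇒ {[S]}   [A -> [ S ]]
{[S]} ⇒ {[A]}   [S -> A]
{[A]} ⇒ {[[S]]}   [A -> [ S ]]
{[[S]]} ⇒ {[[SS]]}   [S -> S S]
{[[SS]]} ⇒ {[[SSS]]}   [S -> S S]
{[[SSS]]} ⇒ {[[{}SS]]}   [S -> { }]
{[[{}SS]]} ⇒ {[[{}{}S]]}   [S -> { }]
{[[{}{}S]]} ⇒ {[[{}{}{}]]}   [S -> { }]

S⇒{S}⇒{A}⇒{[S]}⇒{[A]}⇒{[[S]]}⇒{[[SS]]}⇒{[[SSS]]}⇒{[[{}SS]]}⇒{[[{}{}S]]}⇒{[[{}{}{}]]}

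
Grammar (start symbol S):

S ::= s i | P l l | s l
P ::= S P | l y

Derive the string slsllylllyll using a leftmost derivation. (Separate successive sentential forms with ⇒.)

S⇒Pll⇒SPll⇒slPll⇒slSPll⇒slslPll⇒slslSPll⇒slslPllPll⇒slsllyllPll⇒slsllylllyll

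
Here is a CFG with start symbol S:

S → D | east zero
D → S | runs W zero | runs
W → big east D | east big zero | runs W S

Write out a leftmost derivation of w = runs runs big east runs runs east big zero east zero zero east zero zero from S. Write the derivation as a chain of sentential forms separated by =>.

S => D => runs W zero => runs runs W S zero => runs runs big east D S zero => runs runs big east runs W zero S zero => runs runs big east runs runs W S zero S zero => runs runs big east runs runs east big zero S zero S zero => runs runs big east runs runs east big zero east zero zero S zero => runs runs big east runs runs east big zero east zero zero east zero zero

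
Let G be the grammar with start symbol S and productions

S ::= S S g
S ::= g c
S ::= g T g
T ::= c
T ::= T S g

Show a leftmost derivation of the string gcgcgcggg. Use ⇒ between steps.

S⇒SSg⇒gcSg⇒gcgTgg⇒gcgTSggg⇒gcgcSggg⇒gcgcgcggg

S ⇒ SSg   [S ::= S S g]
SSg ⇒ gcSg   [S ::= g c]
gcSg ⇒ gcgTgg   [S ::= g T g]
gcgTgg ⇒ gcgTSggg   [T ::= T S g]
gcgTSggg ⇒ gcgcSggg   [T ::= c]
gcgcSggg ⇒ gcgcgcggg   [S ::= g c]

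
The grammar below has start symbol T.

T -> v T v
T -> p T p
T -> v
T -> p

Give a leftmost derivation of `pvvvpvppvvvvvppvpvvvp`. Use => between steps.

T => pTp => pvTvp => pvvTvvp => pvvvTvvvp => pvvvpTpvvvp => pvvvpvTvpvvvp => pvvvpvpTpvpvvvp => pvvvpvppTppvpvvvp => pvvvpvppvTvppvpvvvp => pvvvpvppvvTvvppvpvvvp => pvvvpvppvvvvvppvpvvvp

T => pTp   [T -> p T p]
pTp => pvTvp   [T -> v T v]
pvTvp => pvvTvvp   [T -> v T v]
pvvTvvp => pvvvTvvvp   [T -> v T v]
pvvvTvvvp => pvvvpTpvvvp   [T -> p T p]
pvvvpTpvvvp => pvvvpvTvpvvvp   [T -> v T v]
pvvvpvTvpvvvp => pvvvpvpTpvpvvvp   [T -> p T p]
pvvvpvpTpvpvvvp => pvvvpvppTppvpvvvp   [T -> p T p]
pvvvpvppTppvpvvvp => pvvvpvppvTvppvpvvvp   [T -> v T v]
pvvvpvppvTvppvpvvvp => pvvvpvppvvTvvppvpvvvp   [T -> v T v]
pvvvpvppvvTvvppvpvvvp => pvvvpvppvvvvvppvpvvvp   [T -> v]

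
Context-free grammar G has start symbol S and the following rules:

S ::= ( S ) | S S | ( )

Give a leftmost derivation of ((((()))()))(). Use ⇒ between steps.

S ⇒ SS   [S ::= S S]
SS ⇒ (S)S   [S ::= ( S )]
(S)S ⇒ ((S))S   [S ::= ( S )]
((S))S ⇒ ((SS))S   [S ::= S S]
((SS))S ⇒ (((S)S))S   [S ::= ( S )]
(((S)S))S ⇒ ((((S))S))S   [S ::= ( S )]
((((S))S))S ⇒ ((((()))S))S   [S ::= ( )]
((((()))S))S ⇒ ((((()))()))S   [S ::= ( )]
((((()))()))S ⇒ ((((()))()))()   [S ::= ( )]

S ⇒ SS ⇒ (S)S ⇒ ((S))S ⇒ ((SS))S ⇒ (((S)S))S ⇒ ((((S))S))S ⇒ ((((()))S))S ⇒ ((((()))()))S ⇒ ((((()))()))()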